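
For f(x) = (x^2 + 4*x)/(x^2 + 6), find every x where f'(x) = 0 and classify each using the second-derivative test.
f'(x) = 4*(-x^2 + 3*x + 6)/(x^4 + 12*x^2 + 36)

Solve f'(x) = 0:
  f'(x) = -4*(x^2 - 3*x - 6)/(x^2 + 6)^2; the denominator is positive wherever f is defined, so f'(x) = 0 ⇔ -4*x^2 + 12*x + 24 = 0.
  Factor: -4*x^2 + 12*x + 24 = -4*(x^2 - 3*x - 6); x^2 - 3*x - 6 = 0 has no rational roots; quadratic formula: x = (3 ± √33)/2.
  ⇒ x = 3/2 - sqrt(33)/2 ≈ -1.3723, 3/2 + sqrt(33)/2 ≈ 4.3723

f''(x) = 4*(2*x^3 - 9*x^2 - 36*x + 18)/(x^6 + 18*x^4 + 108*x^2 + 216)
Second-derivative test at each critical point:
  f''(-1.3723) = 0.3698 > 0 → local minimum
  f''(4.3723) = -0.0364 < 0 → local maximum

Critical points: x = 3/2 - sqrt(33)/2 ≈ -1.3723 (local minimum); x = 3/2 + sqrt(33)/2 ≈ 4.3723 (local maximum)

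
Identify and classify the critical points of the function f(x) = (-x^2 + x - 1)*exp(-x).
f'(x) = (x^2 - 3*x + 2)*exp(-x)

Solve f'(x) = 0:
  f'(x) = (x^2 - 3*x + 2)·exp(-x) and exp(-x) > 0 for every x, so f'(x) = 0 ⇔ x^2 - 3*x + 2 = 0.
  Factor: x^2 - 3*x + 2 = (x - 2)*(x - 1) = 0.
  ⇒ x = 1, 2

f''(x) = (-x^2 + 5*x - 5)*exp(-x)
Second-derivative test at each critical point:
  f''(1) = -0.3679 < 0 → local maximum
  f''(2) = 0.1353 > 0 → local minimum

Critical points: x = 1 (local maximum); x = 2 (local minimum)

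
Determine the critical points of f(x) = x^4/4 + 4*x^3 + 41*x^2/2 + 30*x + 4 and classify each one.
f'(x) = x^3 + 12*x^2 + 41*x + 30

Solve f'(x) = 0:
  Factor: x^3 + 12*x^2 + 41*x + 30 = (x + 1)*(x + 5)*(x + 6) = 0.
  ⇒ x = -6, -5, -1

f''(x) = 3*x^2 + 24*x + 41
Second-derivative test at each critical point:
  f''(-6) = 5 > 0 → local minimum
  f''(-5) = -4 < 0 → local maximum
  f''(-1) = 20 > 0 → local minimum

Critical points: x = -6 (local minimum); x = -5 (local maximum); x = -1 (local minimum)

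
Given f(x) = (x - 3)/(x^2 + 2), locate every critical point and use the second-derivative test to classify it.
f'(x) = (x^2 - 2*x*(x - 3) + 2)/(x^2 + 2)^2

Solve f'(x) = 0:
  f'(x) = -(x^2 - 6*x - 2)/(x^2 + 2)^2; the denominator is positive wherever f is defined, so f'(x) = 0 ⇔ -x^2 + 6*x + 2 = 0.
  x^2 - 6*x - 2 = 0 has no rational roots; quadratic formula: x = (6 ± √44)/2.
  ⇒ x = 3 - sqrt(11) ≈ -0.3166, 3 + sqrt(11) ≈ 6.3166

f''(x) = 2*(4*x^2*(x - 3) + 3*(1 - x)*(x^2 + 2))/(x^2 + 2)^3
Second-derivative test at each critical point:
  f''(-0.3166) = 1.5038 > 0 → local minimum
  f''(6.3166) = -0.0038 < 0 → local maximum

Critical points: x = 3 - sqrt(11) ≈ -0.3166 (local minimum); x = 3 + sqrt(11) ≈ 6.3166 (local maximum)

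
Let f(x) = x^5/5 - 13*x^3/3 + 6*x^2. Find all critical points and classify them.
f'(x) = x*(x^3 - 13*x + 12)

Solve f'(x) = 0:
  Factor: x^4 - 13*x^2 + 12*x = x*(x - 3)*(x - 1)*(x + 4) = 0.
  ⇒ x = -4, 0, 1, 3

f''(x) = 4*x^3 - 26*x + 12
Second-derivative test at each critical point:
  f''(-4) = -140 < 0 → local maximum
  f''(0) = 12 > 0 → local minimum
  f''(1) = -10 < 0 → local maximum
  f''(3) = 42 > 0 → local minimum

Critical points: x = -4 (local maximum); x = 0 (local minimum); x = 1 (local maximum); x = 3 (local minimum)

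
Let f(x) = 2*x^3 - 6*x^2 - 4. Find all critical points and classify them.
f'(x) = 6*x*(x - 2)

Solve f'(x) = 0:
  Factor: 6*x^2 - 12*x = 6*x*(x - 2) = 0.
  ⇒ x = 0, 2

f''(x) = 12*x - 12
Second-derivative test at each critical point:
  f''(0) = -12 < 0 → local maximum
  f''(2) = 12 > 0 → local minimum

Critical points: x = 0 (local maximum); x = 2 (local minimum)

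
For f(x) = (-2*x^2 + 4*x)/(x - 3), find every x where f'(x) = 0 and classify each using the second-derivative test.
f'(x) = 2*(-x^2 + 6*x - 6)/(x^2 - 6*x + 9)

Solve f'(x) = 0:
  f'(x) = -2*(x^2 - 6*x + 6)/(x - 3)^2; the denominator is positive wherever f is defined, so f'(x) = 0 ⇔ -2*x^2 + 12*x - 12 = 0.
  Factor: -2*x^2 + 12*x - 12 = -2*(x^2 - 6*x + 6); x^2 - 6*x + 6 = 0 has no rational roots; quadratic formula: x = (6 ± √12)/2.
  ⇒ x = 3 - sqrt(3) ≈ 1.2679, sqrt(3) + 3 ≈ 4.7321

f''(x) = -12/(x^3 - 9*x^2 + 27*x - 27)
Second-derivative test at each critical point:
  f''(1.2679) = 2.3094 > 0 → local minimum
  f''(4.7321) = -2.3094 < 0 → local maximum

Critical points: x = 3 - sqrt(3) ≈ 1.2679 (local minimum); x = sqrt(3) + 3 ≈ 4.7321 (local maximum)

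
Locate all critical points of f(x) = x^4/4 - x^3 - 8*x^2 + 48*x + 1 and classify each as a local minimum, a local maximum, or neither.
f'(x) = x^3 - 3*x^2 - 16*x + 48

Solve f'(x) = 0:
  Factor: x^3 - 3*x^2 - 16*x + 48 = (x - 4)*(x - 3)*(x + 4) = 0.
  ⇒ x = -4, 3, 4

f''(x) = 3*x^2 - 6*x - 16
Second-derivative test at each critical point:
  f''(-4) = 56 > 0 → local minimum
  f''(3) = -7 < 0 → local maximum
  f''(4) = 8 > 0 → local minimum

Critical points: x = -4 (local minimum); x = 3 (local maximum); x = 4 (local minimum)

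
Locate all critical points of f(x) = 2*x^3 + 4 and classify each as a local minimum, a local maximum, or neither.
f'(x) = 6*x^2

Solve f'(x) = 0:
  ⇒ x = 0

f''(x) = 12*x
Second-derivative test at each critical point:
  f''(0) = 0, so the second-derivative test is inconclusive; use the first-derivative test: f'(-1/4) = 0.3750, f'(1/4) = 0.3750 — f' is positive on both sides (no sign change) → neither a local maximum nor a local minimum

Critical points: x = 0 (neither)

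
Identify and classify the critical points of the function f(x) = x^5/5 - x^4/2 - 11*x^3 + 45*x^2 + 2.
f'(x) = x*(x^3 - 2*x^2 - 33*x + 90)

Solve f'(x) = 0:
  Factor: x^4 - 2*x^3 - 33*x^2 + 90*x = x*(x - 5)*(x - 3)*(x + 6) = 0.
  ⇒ x = -6, 0, 3, 5

f''(x) = 4*x^3 - 6*x^2 - 66*x + 90
Second-derivative test at each critical point:
  f''(-6) = -594 < 0 → local maximum
  f''(0) = 90 > 0 → local minimum
  f''(3) = -54 < 0 → local maximum
  f''(5) = 110 > 0 → local minimum

Critical points: x = -6 (local maximum); x = 0 (local minimum); x = 3 (local maximum); x = 5 (local minimum)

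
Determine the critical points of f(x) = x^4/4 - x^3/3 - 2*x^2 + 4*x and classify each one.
f'(x) = x^3 - x^2 - 4*x + 4

Solve f'(x) = 0:
  Factor: x^3 - x^2 - 4*x + 4 = (x - 2)*(x - 1)*(x + 2) = 0.
  ⇒ x = -2, 1, 2

f''(x) = 3*x^2 - 2*x - 4
Second-derivative test at each critical point:
  f''(-2) = 12 > 0 → local minimum
  f''(1) = -3 < 0 → local maximum
  f''(2) = 4 > 0 → local minimum

Critical points: x = -2 (local minimum); x = 1 (local maximum); x = 2 (local minimum)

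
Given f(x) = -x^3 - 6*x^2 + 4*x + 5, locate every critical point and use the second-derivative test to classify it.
f'(x) = -3*x^2 - 12*x + 4

Solve f'(x) = 0:
  3*x^2 + 12*x - 4 = 0 has no rational roots; quadratic formula: x = (-12 ± √192)/6.
  ⇒ x = -4*sqrt(3)/3 - 2 ≈ -4.3094, -2 + 4*sqrt(3)/3 ≈ 0.3094

f''(x) = -6*x - 12
Second-derivative test at each critical point:
  f''(-4.3094) = 13.8564 > 0 → local minimum
  f''(0.3094) = -13.8564 < 0 → local maximum

Critical points: x = -4*sqrt(3)/3 - 2 ≈ -4.3094 (local minimum); x = -2 + 4*sqrt(3)/3 ≈ 0.3094 (local maximum)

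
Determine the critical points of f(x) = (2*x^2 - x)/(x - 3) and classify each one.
f'(x) = (2*x^2 - 12*x + 3)/(x^2 - 6*x + 9)

Solve f'(x) = 0:
  f'(x) = (2*x^2 - 12*x + 3)/(x - 3)^2; the denominator is positive wherever f is defined, so f'(x) = 0 ⇔ 2*x^2 - 12*x + 3 = 0.
  2*x^2 - 12*x + 3 = 0 has no rational roots; quadratic formula: x = (12 ± √120)/4.
  ⇒ x = 3 - sqrt(30)/2 ≈ 0.2614, sqrt(30)/2 + 3 ≈ 5.7386

f''(x) = 30/(x^3 - 9*x^2 + 27*x - 27)
Second-derivative test at each critical point:
  f''(0.2614) = -1.4606 < 0 → local maximum
  f''(5.7386) = 1.4606 > 0 → local minimum

Critical points: x = 3 - sqrt(30)/2 ≈ 0.2614 (local maximum); x = sqrt(30)/2 + 3 ≈ 5.7386 (local minimum)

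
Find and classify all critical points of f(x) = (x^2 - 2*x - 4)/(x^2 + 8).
f'(x) = 2*(x^2 + 12*x - 8)/(x^4 + 16*x^2 + 64)

Solve f'(x) = 0:
  f'(x) = 2*(x^2 + 12*x - 8)/(x^2 + 8)^2; the denominator is positive wherever f is defined, so f'(x) = 0 ⇔ 2*x^2 + 24*x - 16 = 0.
  Factor: 2*x^2 + 24*x - 16 = 2*(x^2 + 12*x - 8); x^2 + 12*x - 8 = 0 has no rational roots; quadratic formula: x = (-12 ± √176)/2.
  ⇒ x = -2*sqrt(11) - 6 ≈ -12.6332, -6 + 2*sqrt(11) ≈ 0.6332

f''(x) = 4*(-x^3 - 18*x^2 + 24*x + 48)/(x^6 + 24*x^4 + 192*x^2 + 512)
Second-derivative test at each critical point:
  f''(-12.6332) = -0.0009 < 0 → local maximum
  f''(0.6332) = 0.3759 > 0 → local minimum

Critical points: x = -2*sqrt(11) - 6 ≈ -12.6332 (local maximum); x = -6 + 2*sqrt(11) ≈ 0.6332 (local minimum)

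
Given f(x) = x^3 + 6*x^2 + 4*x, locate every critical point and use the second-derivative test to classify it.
f'(x) = 3*x^2 + 12*x + 4

Solve f'(x) = 0:
  3*x^2 + 12*x + 4 = 0 has no rational roots; quadratic formula: x = (-12 ± √96)/6.
  ⇒ x = -2 - 2*sqrt(6)/3 ≈ -3.6330, -2 + 2*sqrt(6)/3 ≈ -0.3670

f''(x) = 6*x + 12
Second-derivative test at each critical point:
  f''(-3.6330) = -9.7980 < 0 → local maximum
  f''(-0.3670) = 9.7980 > 0 → local minimum

Critical points: x = -2 - 2*sqrt(6)/3 ≈ -3.6330 (local maximum); x = -2 + 2*sqrt(6)/3 ≈ -0.3670 (local minimum)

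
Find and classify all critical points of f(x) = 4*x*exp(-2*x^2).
f'(x) = 4*(1 - 4*x^2)*exp(-2*x^2)

Solve f'(x) = 0:
  f'(x) = (4 - 16*x^2)·exp(-2*x^2) and exp(-2*x^2) > 0 for every x, so f'(x) = 0 ⇔ 4 - 16*x^2 = 0.
  Factor: 4 - 16*x^2 = -4*(2*x - 1)*(2*x + 1) = 0.
  ⇒ x = -1/2, 1/2

f''(x) = (64*x^3 - 48*x)*exp(-2*x^2)
Second-derivative test at each critical point:
  f''(-1/2) = 9.7045 > 0 → local minimum
  f''(1/2) = -9.7045 < 0 → local maximum

Critical points: x = -1/2 (local minimum); x = 1/2 (local maximum)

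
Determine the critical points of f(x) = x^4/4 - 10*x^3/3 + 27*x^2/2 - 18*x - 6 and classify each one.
f'(x) = x^3 - 10*x^2 + 27*x - 18

Solve f'(x) = 0:
  Factor: x^3 - 10*x^2 + 27*x - 18 = (x - 6)*(x - 3)*(x - 1) = 0.
  ⇒ x = 1, 3, 6

f''(x) = 3*x^2 - 20*x + 27
Second-derivative test at each critical point:
  f''(1) = 10 > 0 → local minimum
  f''(3) = -6 < 0 → local maximum
  f''(6) = 15 > 0 → local minimum

Critical points: x = 1 (local minimum); x = 3 (local maximum); x = 6 (local minimum)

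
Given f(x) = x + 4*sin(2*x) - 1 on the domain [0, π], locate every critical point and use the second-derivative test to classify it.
f'(x) = 8*cos(2*x) + 1

Solve f'(x) = 0 on [0, π]:
  f'(x) = 0 ⇔ cos(2*x) = -1/8, i.e. 2*x = ±arccos(-1/8) + 2nπ; keep the solutions lying in [0, π].
  ⇒ x = acos(-1/8)/2 ≈ 0.8481, pi - acos(-1/8)/2 ≈ 2.2935

f''(x) = -16*sin(2*x)
Second-derivative test at each critical point:
  f''(0.8481) = -15.8745 < 0 → local maximum
  f''(2.2935) = 15.8745 > 0 → local minimum

Critical points: x = acos(-1/8)/2 ≈ 0.8481 (local maximum); x = pi - acos(-1/8)/2 ≈ 2.2935 (local minimum)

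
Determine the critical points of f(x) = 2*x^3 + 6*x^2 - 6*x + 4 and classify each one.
f'(x) = 6*x^2 + 12*x - 6

Solve f'(x) = 0:
  Factor: 6*x^2 + 12*x - 6 = 6*(x^2 + 2*x - 1); x^2 + 2*x - 1 = 0 has no rational roots; quadratic formula: x = (-2 ± √8)/2.
  ⇒ x = -sqrt(2) - 1 ≈ -2.4142, -1 + sqrt(2) ≈ 0.4142

f''(x) = 12*x + 12
Second-derivative test at each critical point:
  f''(-2.4142) = -16.9706 < 0 → local maximum
  f''(0.4142) = 16.9706 > 0 → local minimum

Critical points: x = -sqrt(2) - 1 ≈ -2.4142 (local maximum); x = -1 + sqrt(2) ≈ 0.4142 (local minimum)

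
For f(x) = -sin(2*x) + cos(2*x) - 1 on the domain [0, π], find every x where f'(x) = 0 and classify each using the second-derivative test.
f'(x) = -2*sqrt(2)*sin(2*x + pi/4)

Solve f'(x) = 0 on [0, π]:
  f'(x) = 0 ⇔ -cos(2*x) = sin(2*x) ⇔ tan(2*x) = -1, i.e. 2*x = arctan(-1) + nπ; keep the solutions lying in [0, π].
  ⇒ x = 3*pi/8 ≈ 1.1781, 7*pi/8 ≈ 2.7489

f''(x) = -4*sqrt(2)*cos(2*x + pi/4)
Second-derivative test at each critical point:
  f''(1.1781) = 5.6569 > 0 → local minimum
  f''(2.7489) = -5.6569 < 0 → local maximum

Critical points: x = 3*pi/8 ≈ 1.1781 (local minimum); x = 7*pi/8 ≈ 2.7489 (local maximum)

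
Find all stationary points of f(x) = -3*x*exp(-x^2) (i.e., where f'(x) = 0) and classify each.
f'(x) = 3*(2*x^2 - 1)*exp(-x^2)

Solve f'(x) = 0:
  f'(x) = (6*x^2 - 3)·exp(-x^2) and exp(-x^2) > 0 for every x, so f'(x) = 0 ⇔ 6*x^2 - 3 = 0.
  Factor: 6*x^2 - 3 = 3*(2*x^2 - 1); 2*x^2 - 1 = 0 has no rational roots; quadratic formula: x = (0 ± √8)/4.
  ⇒ x = -sqrt(2)/2 ≈ -0.7071, sqrt(2)/2 ≈ 0.7071

f''(x) = (-12*x^3 + 18*x)*exp(-x^2)
Second-derivative test at each critical point:
  f''(-0.7071) = -5.1466 < 0 → local maximum
  f''(0.7071) = 5.1466 > 0 → local minimum

Critical points: x = -sqrt(2)/2 ≈ -0.7071 (local maximum); x = sqrt(2)/2 ≈ 0.7071 (local minimum)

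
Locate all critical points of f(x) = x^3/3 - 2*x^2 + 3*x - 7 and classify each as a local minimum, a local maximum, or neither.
f'(x) = x^2 - 4*x + 3

Solve f'(x) = 0:
  Factor: x^2 - 4*x + 3 = (x - 3)*(x - 1) = 0.
  ⇒ x = 1, 3

f''(x) = 2*x - 4
Second-derivative test at each critical point:
  f''(1) = -2 < 0 → local maximum
  f''(3) = 2 > 0 → local minimum

Critical points: x = 1 (local maximum); x = 3 (local minimum)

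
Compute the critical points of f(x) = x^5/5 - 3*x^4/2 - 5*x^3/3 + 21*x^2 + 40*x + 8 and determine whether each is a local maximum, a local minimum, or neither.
f'(x) = x^4 - 6*x^3 - 5*x^2 + 42*x + 40

Solve f'(x) = 0:
  Factor: x^4 - 6*x^3 - 5*x^2 + 42*x + 40 = (x - 5)*(x - 4)*(x + 1)*(x + 2) = 0.
  ⇒ x = -2, -1, 4, 5

f''(x) = 4*x^3 - 18*x^2 - 10*x + 42
Second-derivative test at each critical point:
  f''(-2) = -42 < 0 → local maximum
  f''(-1) = 30 > 0 → local minimum
  f''(4) = -30 < 0 → local maximum
  f''(5) = 42 > 0 → local minimum

Critical points: x = -2 (local maximum); x = -1 (local minimum); x = 4 (local maximum); x = 5 (local minimum)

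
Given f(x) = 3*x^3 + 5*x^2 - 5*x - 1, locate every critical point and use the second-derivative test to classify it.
f'(x) = 9*x^2 + 10*x - 5

Solve f'(x) = 0:
  9*x^2 + 10*x - 5 = 0 has no rational roots; quadratic formula: x = (-10 ± √280)/18.
  ⇒ x = -sqrt(70)/9 - 5/9 ≈ -1.4852, -5/9 + sqrt(70)/9 ≈ 0.3741

f''(x) = 18*x + 10
Second-derivative test at each critical point:
  f''(-1.4852) = -16.7332 < 0 → local maximum
  f''(0.3741) = 16.7332 > 0 → local minimum

Critical points: x = -sqrt(70)/9 - 5/9 ≈ -1.4852 (local maximum); x = -5/9 + sqrt(70)/9 ≈ 0.3741 (local minimum)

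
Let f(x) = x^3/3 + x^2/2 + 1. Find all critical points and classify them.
f'(x) = x*(x + 1)

Solve f'(x) = 0:
  Factor: x^2 + x = x*(x + 1) = 0.
  ⇒ x = -1, 0

f''(x) = 2*x + 1
Second-derivative test at each critical point:
  f''(-1) = -1 < 0 → local maximum
  f''(0) = 1 > 0 → local minimum

Critical points: x = -1 (local maximum); x = 0 (local minimum)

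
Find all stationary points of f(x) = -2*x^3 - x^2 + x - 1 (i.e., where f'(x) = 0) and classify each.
f'(x) = -6*x^2 - 2*x + 1

Solve f'(x) = 0:
  6*x^2 + 2*x - 1 = 0 has no rational roots; quadratic formula: x = (-2 ± √28)/12.
  ⇒ x = -sqrt(7)/6 - 1/6 ≈ -0.6076, -1/6 + sqrt(7)/6 ≈ 0.2743

f''(x) = -12*x - 2
Second-derivative test at each critical point:
  f''(-0.6076) = 5.2915 > 0 → local minimum
  f''(0.2743) = -5.2915 < 0 → local maximum

Critical points: x = -sqrt(7)/6 - 1/6 ≈ -0.6076 (local minimum); x = -1/6 + sqrt(7)/6 ≈ 0.2743 (local maximum)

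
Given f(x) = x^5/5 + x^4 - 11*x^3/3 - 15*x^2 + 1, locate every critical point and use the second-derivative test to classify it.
f'(x) = x*(x^3 + 4*x^2 - 11*x - 30)

Solve f'(x) = 0:
  Factor: x^4 + 4*x^3 - 11*x^2 - 30*x = x*(x - 3)*(x + 2)*(x + 5) = 0.
  ⇒ x = -5, -2, 0, 3

f''(x) = 4*x^3 + 12*x^2 - 22*x - 30
Second-derivative test at each critical point:
  f''(-5) = -120 < 0 → local maximum
  f''(-2) = 30 > 0 → local minimum
  f''(0) = -30 < 0 → local maximum
  f''(3) = 120 > 0 → local minimum

Critical points: x = -5 (local maximum); x = -2 (local minimum); x = 0 (local maximum); x = 3 (local minimum)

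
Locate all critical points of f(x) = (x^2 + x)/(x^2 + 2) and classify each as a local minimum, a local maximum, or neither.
f'(x) = (-x^2 + 4*x + 2)/(x^4 + 4*x^2 + 4)

Solve f'(x) = 0:
  f'(x) = -(x^2 - 4*x - 2)/(x^2 + 2)^2; the denominator is positive wherever f is defined, so f'(x) = 0 ⇔ -x^2 + 4*x + 2 = 0.
  x^2 - 4*x - 2 = 0 has no rational roots; quadratic formula: x = (4 ± √24)/2.
  ⇒ x = 2 - sqrt(6) ≈ -0.4495, 2 + sqrt(6) ≈ 4.4495

f''(x) = 2*(x^3 - 6*x^2 - 6*x + 4)/(x^6 + 6*x^4 + 12*x^2 + 8)
Second-derivative test at each critical point:
  f''(-0.4495) = 1.0103 > 0 → local minimum
  f''(4.4495) = -0.0103 < 0 → local maximum

Critical points: x = 2 - sqrt(6) ≈ -0.4495 (local minimum); x = 2 + sqrt(6) ≈ 4.4495 (local maximum)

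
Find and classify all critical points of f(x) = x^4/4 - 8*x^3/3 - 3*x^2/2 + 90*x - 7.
f'(x) = x^3 - 8*x^2 - 3*x + 90

Solve f'(x) = 0:
  Factor: x^3 - 8*x^2 - 3*x + 90 = (x - 6)*(x - 5)*(x + 3) = 0.
  ⇒ x = -3, 5, 6

f''(x) = 3*x^2 - 16*x - 3
Second-derivative test at each critical point:
  f''(-3) = 72 > 0 → local minimum
  f''(5) = -8 < 0 → local maximum
  f''(6) = 9 > 0 → local minimum

Critical points: x = -3 (local minimum); x = 5 (local maximum); x = 6 (local minimum)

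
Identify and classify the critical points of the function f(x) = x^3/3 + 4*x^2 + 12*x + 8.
f'(x) = x^2 + 8*x + 12

Solve f'(x) = 0:
  Factor: x^2 + 8*x + 12 = (x + 2)*(x + 6) = 0.
  ⇒ x = -6, -2

f''(x) = 2*x + 8
Second-derivative test at each critical point:
  f''(-6) = -4 < 0 → local maximum
  f''(-2) = 4 > 0 → local minimum

Critical points: x = -6 (local maximum); x = -2 (local minimum)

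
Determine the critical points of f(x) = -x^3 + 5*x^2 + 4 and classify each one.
f'(x) = x*(10 - 3*x)

Solve f'(x) = 0:
  Factor: -3*x^2 + 10*x = -x*(3*x - 10) = 0.
  ⇒ x = 0, 10/3

f''(x) = 10 - 6*x
Second-derivative test at each critical point:
  f''(0) = 10 > 0 → local minimum
  f''(10/3) = -10 < 0 → local maximum

Critical points: x = 0 (local minimum); x = 10/3 (local maximum)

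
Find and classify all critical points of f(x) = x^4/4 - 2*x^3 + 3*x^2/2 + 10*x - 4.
f'(x) = x^3 - 6*x^2 + 3*x + 10

Solve f'(x) = 0:
  Factor: x^3 - 6*x^2 + 3*x + 10 = (x - 5)*(x - 2)*(x + 1) = 0.
  ⇒ x = -1, 2, 5

f''(x) = 3*x^2 - 12*x + 3
Second-derivative test at each critical point:
  f''(-1) = 18 > 0 → local minimum
  f''(2) = -9 < 0 → local maximum
  f''(5) = 18 > 0 → local minimum

Critical points: x = -1 (local minimum); x = 2 (local maximum); x = 5 (local minimum)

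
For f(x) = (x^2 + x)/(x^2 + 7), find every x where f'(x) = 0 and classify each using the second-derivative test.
f'(x) = (-x^2 + 14*x + 7)/(x^4 + 14*x^2 + 49)

Solve f'(x) = 0:
  f'(x) = -(x^2 - 14*x - 7)/(x^2 + 7)^2; the denominator is positive wherever f is defined, so f'(x) = 0 ⇔ -x^2 + 14*x + 7 = 0.
  x^2 - 14*x - 7 = 0 has no rational roots; quadratic formula: x = (14 ± √224)/2.
  ⇒ x = 7 - 2*sqrt(14) ≈ -0.4833, 7 + 2*sqrt(14) ≈ 14.4833

f''(x) = 2*(x^3 - 21*x^2 - 21*x + 49)/(x^6 + 21*x^4 + 147*x^2 + 343)
Second-derivative test at each critical point:
  f''(-0.4833) = 0.2860 > 0 → local minimum
  f''(14.4833) = -3.185e-04 < 0 → local maximum

Critical points: x = 7 - 2*sqrt(14) ≈ -0.4833 (local minimum); x = 7 + 2*sqrt(14) ≈ 14.4833 (local maximum)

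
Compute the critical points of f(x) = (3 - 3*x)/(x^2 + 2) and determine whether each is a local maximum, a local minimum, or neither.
f'(x) = 3*(-x^2 + 2*x*(x - 1) - 2)/(x^2 + 2)^2

Solve f'(x) = 0:
  f'(x) = 3*(x^2 - 2*x - 2)/(x^2 + 2)^2; the denominator is positive wherever f is defined, so f'(x) = 0 ⇔ 3*x^2 - 6*x - 6 = 0.
  Factor: 3*x^2 - 6*x - 6 = 3*(x^2 - 2*x - 2); x^2 - 2*x - 2 = 0 has no rational roots; quadratic formula: x = (2 ± √12)/2.
  ⇒ x = 1 - sqrt(3) ≈ -0.7321, 1 + sqrt(3) ≈ 2.7321

f''(x) = 6*(4*x^2*(1 - x) + (3*x - 1)*(x^2 + 2))/(x^2 + 2)^3
Second-derivative test at each critical point:
  f''(-0.7321) = -1.6160 < 0 → local maximum
  f''(2.7321) = 0.1160 > 0 → local minimum

Critical points: x = 1 - sqrt(3) ≈ -0.7321 (local maximum); x = 1 + sqrt(3) ≈ 2.7321 (local minimum)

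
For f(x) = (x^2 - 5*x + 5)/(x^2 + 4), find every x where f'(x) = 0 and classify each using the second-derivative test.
f'(x) = (5*x^2 - 2*x - 20)/(x^4 + 8*x^2 + 16)

Solve f'(x) = 0:
  f'(x) = (5*x^2 - 2*x - 20)/(x^2 + 4)^2; the denominator is positive wherever f is defined, so f'(x) = 0 ⇔ 5*x^2 - 2*x - 20 = 0.
  5*x^2 - 2*x - 20 = 0 has no rational roots; quadratic formula: x = (2 ± √404)/10.
  ⇒ x = 1/5 - sqrt(101)/5 ≈ -1.8100, 1/5 + sqrt(101)/5 ≈ 2.2100

f''(x) = 2*(-5*x^3 + 3*x^2 + 60*x - 4)/(x^6 + 12*x^4 + 48*x^2 + 64)
Second-derivative test at each critical point:
  f''(-1.8100) = -0.3797 < 0 → local maximum
  f''(2.2100) = 0.2547 > 0 → local minimum

Critical points: x = 1/5 - sqrt(101)/5 ≈ -1.8100 (local maximum); x = 1/5 + sqrt(101)/5 ≈ 2.2100 (local minimum)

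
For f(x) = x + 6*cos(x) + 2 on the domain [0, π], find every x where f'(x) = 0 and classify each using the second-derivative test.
f'(x) = 1 - 6*sin(x)

Solve f'(x) = 0 on [0, π]:
  f'(x) = 0 ⇔ sin(x) = 1/6, i.e. x = arcsin(1/6) + 2nπ or x = π − arcsin(1/6) + 2nπ; keep the solutions lying in [0, π].
  ⇒ x = asin(1/6) ≈ 0.1674, pi - asin(1/6) ≈ 2.9741

f''(x) = -6*cos(x)
Second-derivative test at each critical point:
  f''(0.1674) = -5.9161 < 0 → local maximum
  f''(2.9741) = 5.9161 > 0 → local minimum

Critical points: x = asin(1/6) ≈ 0.1674 (local maximum); x = pi - asin(1/6) ≈ 2.9741 (local minimum)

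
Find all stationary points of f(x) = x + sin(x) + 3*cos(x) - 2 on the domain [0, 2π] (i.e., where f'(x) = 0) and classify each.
f'(x) = -3*sin(x) + cos(x) + 1

Solve f'(x) = 0 on [0, 2π]:
  f'(x) = 0 ⇔ -3*sin(x) + cos(x) = -1. Write the left side as R·cos(x + φ) with R = √(1² + 3²) = sqrt(10), cos φ = sqrt(10)/10, sin φ = 3*sqrt(10)/10; then cos(x + φ) = -sqrt(10)/10. Solve for x and keep the solutions lying in [0, 2π].
  ⇒ x = atan(3/4) ≈ 0.6435, pi ≈ 3.1416

f''(x) = -sin(x) - 3*cos(x)
Second-derivative test at each critical point:
  f''(0.6435) = -3 < 0 → local maximum
  f''(3.1416) = 3 > 0 → local minimum

Critical points: x = atan(3/4) ≈ 0.6435 (local maximum); x = pi ≈ 3.1416 (local minimum)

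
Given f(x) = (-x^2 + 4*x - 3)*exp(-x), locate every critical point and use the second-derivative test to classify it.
f'(x) = (x^2 - 6*x + 7)*exp(-x)

Solve f'(x) = 0:
  f'(x) = (x^2 - 6*x + 7)·exp(-x) and exp(-x) > 0 for every x, so f'(x) = 0 ⇔ x^2 - 6*x + 7 = 0.
  x^2 - 6*x + 7 = 0 has no rational roots; quadratic formula: x = (6 ± √8)/2.
  ⇒ x = 3 - sqrt(2) ≈ 1.5858, sqrt(2) + 3 ≈ 4.4142

f''(x) = (-x^2 + 8*x - 13)*exp(-x)
Second-derivative test at each critical point:
  f''(1.5858) = -0.5792 < 0 → local maximum
  f''(4.4142) = 0.0342 > 0 → local minimum

Critical points: x = 3 - sqrt(2) ≈ 1.5858 (local maximum); x = sqrt(2) + 3 ≈ 4.4142 (local minimum)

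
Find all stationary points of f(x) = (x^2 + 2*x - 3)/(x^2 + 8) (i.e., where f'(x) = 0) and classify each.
f'(x) = 2*(-x^2 + 11*x + 8)/(x^4 + 16*x^2 + 64)

Solve f'(x) = 0:
  f'(x) = -2*(x^2 - 11*x - 8)/(x^2 + 8)^2; the denominator is positive wherever f is defined, so f'(x) = 0 ⇔ -2*x^2 + 22*x + 16 = 0.
  Factor: -2*x^2 + 22*x + 16 = -2*(x^2 - 11*x - 8); x^2 - 11*x - 8 = 0 has no rational roots; quadratic formula: x = (11 ± √153)/2.
  ⇒ x = 11/2 - 3*sqrt(17)/2 ≈ -0.6847, 11/2 + 3*sqrt(17)/2 ≈ 11.6847

f''(x) = 2*(2*x^3 - 33*x^2 - 48*x + 88)/(x^6 + 24*x^4 + 192*x^2 + 512)
Second-derivative test at each critical point:
  f''(-0.6847) = 0.3449 > 0 → local minimum
  f''(11.6847) = -0.0012 < 0 → local maximum

Critical points: x = 11/2 - 3*sqrt(17)/2 ≈ -0.6847 (local minimum); x = 11/2 + 3*sqrt(17)/2 ≈ 11.6847 (local maximum)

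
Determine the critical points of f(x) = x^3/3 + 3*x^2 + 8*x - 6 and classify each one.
f'(x) = x^2 + 6*x + 8

Solve f'(x) = 0:
  Factor: x^2 + 6*x + 8 = (x + 2)*(x + 4) = 0.
  ⇒ x = -4, -2

f''(x) = 2*x + 6
Second-derivative test at each critical point:
  f''(-4) = -2 < 0 → local maximum
  f''(-2) = 2 > 0 → local minimum

Critical points: x = -4 (local maximum); x = -2 (local minimum)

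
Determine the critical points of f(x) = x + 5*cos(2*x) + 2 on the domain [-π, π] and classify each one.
f'(x) = 1 - 10*sin(2*x)

Solve f'(x) = 0 on [-π, π]:
  f'(x) = 0 ⇔ sin(2*x) = 1/10, i.e. 2*x = arcsin(1/10) + 2nπ or 2*x = π − arcsin(1/10) + 2nπ; keep the solutions lying in [-π, π].
  ⇒ x = -pi + asin(1/10)/2 ≈ -3.0915, -pi/2 - asin(1/10)/2 ≈ -1.6209, asin(1/10)/2 ≈ 0.0501, -asin(1/10)/2 + pi/2 ≈ 1.5207

f''(x) = -20*cos(2*x)
Second-derivative test at each critical point:
  f''(-3.0915) = -19.8997 < 0 → local maximum
  f''(-1.6209) = 19.8997 > 0 → local minimum
  f''(0.0501) = -19.8997 < 0 → local maximum
  f''(1.5207) = 19.8997 > 0 → local minimum

Critical points: x = -pi + asin(1/10)/2 ≈ -3.0915 (local maximum); x = -pi/2 - asin(1/10)/2 ≈ -1.6209 (local minimum); x = asin(1/10)/2 ≈ 0.0501 (local maximum); x = -asin(1/10)/2 + pi/2 ≈ 1.5207 (local minimum)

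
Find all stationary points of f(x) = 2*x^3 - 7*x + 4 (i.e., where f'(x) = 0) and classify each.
f'(x) = 6*x^2 - 7

Solve f'(x) = 0:
  6*x^2 - 7 = 0 has no rational roots; quadratic formula: x = (0 ± √168)/12.
  ⇒ x = -sqrt(42)/6 ≈ -1.0801, sqrt(42)/6 ≈ 1.0801

f''(x) = 12*x
Second-derivative test at each critical point:
  f''(-1.0801) = -12.9615 < 0 → local maximum
  f''(1.0801) = 12.9615 > 0 → local minimum

Critical points: x = -sqrt(42)/6 ≈ -1.0801 (local maximum); x = sqrt(42)/6 ≈ 1.0801 (local minimum)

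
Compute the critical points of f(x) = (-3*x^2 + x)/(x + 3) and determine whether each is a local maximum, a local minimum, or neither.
f'(x) = 3*(-x^2 - 6*x + 1)/(x^2 + 6*x + 9)

Solve f'(x) = 0:
  f'(x) = -3*(x^2 + 6*x - 1)/(x + 3)^2; the denominator is positive wherever f is defined, so f'(x) = 0 ⇔ -3*x^2 - 18*x + 3 = 0.
  Factor: -3*x^2 - 18*x + 3 = -3*(x^2 + 6*x - 1); x^2 + 6*x - 1 = 0 has no rational roots; quadratic formula: x = (-6 ± √40)/2.
  ⇒ x = -sqrt(10) - 3 ≈ -6.1623, -3 + sqrt(10) ≈ 0.1623

f''(x) = -60/(x^3 + 9*x^2 + 27*x + 27)
Second-derivative test at each critical point:
  f''(-6.1623) = 1.8974 > 0 → local minimum
  f''(0.1623) = -1.8974 < 0 → local maximum

Critical points: x = -sqrt(10) - 3 ≈ -6.1623 (local minimum); x = -3 + sqrt(10) ≈ 0.1623 (local maximum)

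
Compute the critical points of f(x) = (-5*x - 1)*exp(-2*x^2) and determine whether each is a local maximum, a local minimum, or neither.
f'(x) = (4*x*(5*x + 1) - 5)*exp(-2*x^2)

Solve f'(x) = 0:
  f'(x) = (20*x^2 + 4*x - 5)·exp(-2*x^2) and exp(-2*x^2) > 0 for every x, so f'(x) = 0 ⇔ 20*x^2 + 4*x - 5 = 0.
  20*x^2 + 4*x - 5 = 0 has no rational roots; quadratic formula: x = (-4 ± √416)/40.
  ⇒ x = -sqrt(26)/10 - 1/10 ≈ -0.6099, -1/10 + sqrt(26)/10 ≈ 0.4099

f''(x) = 4*(-20*x^3 - 4*x^2 + 15*x + 1)*exp(-2*x^2)
Second-derivative test at each critical point:
  f''(-0.6099) = -9.6928 < 0 → local maximum
  f''(0.4099) = 14.5749 > 0 → local minimum

Critical points: x = -sqrt(26)/10 - 1/10 ≈ -0.6099 (local maximum); x = -1/10 + sqrt(26)/10 ≈ 0.4099 (local minimum)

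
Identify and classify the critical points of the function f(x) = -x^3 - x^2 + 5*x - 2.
f'(x) = -3*x^2 - 2*x + 5

Solve f'(x) = 0:
  Factor: -3*x^2 - 2*x + 5 = -(x - 1)*(3*x + 5) = 0.
  ⇒ x = -5/3, 1

f''(x) = -6*x - 2
Second-derivative test at each critical point:
  f''(-5/3) = 8 > 0 → local minimum
  f''(1) = -8 < 0 → local maximum

Critical points: x = -5/3 (local minimum); x = 1 (local maximum)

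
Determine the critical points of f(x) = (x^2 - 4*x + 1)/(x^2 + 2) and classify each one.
f'(x) = 2*(2*x^2 + x - 4)/(x^4 + 4*x^2 + 4)

Solve f'(x) = 0:
  f'(x) = 2*(2*x^2 + x - 4)/(x^2 + 2)^2; the denominator is positive wherever f is defined, so f'(x) = 0 ⇔ 4*x^2 + 2*x - 8 = 0.
  Factor: 4*x^2 + 2*x - 8 = 2*(2*x^2 + x - 4); 2*x^2 + x - 4 = 0 has no rational roots; quadratic formula: x = (-1 ± √33)/4.
  ⇒ x = -sqrt(33)/4 - 1/4 ≈ -1.6861, -1/4 + sqrt(33)/4 ≈ 1.1861

f''(x) = 2*(-4*x^3 - 3*x^2 + 24*x + 2)/(x^6 + 6*x^4 + 12*x^2 + 8)
Second-derivative test at each critical point:
  f''(-1.6861) = -0.4898 < 0 → local maximum
  f''(1.1861) = 0.9898 > 0 → local minimum

Critical points: x = -sqrt(33)/4 - 1/4 ≈ -1.6861 (local maximum); x = -1/4 + sqrt(33)/4 ≈ 1.1861 (local minimum)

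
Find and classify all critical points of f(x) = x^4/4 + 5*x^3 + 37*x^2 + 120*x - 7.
f'(x) = x^3 + 15*x^2 + 74*x + 120

Solve f'(x) = 0:
  Factor: x^3 + 15*x^2 + 74*x + 120 = (x + 4)*(x + 5)*(x + 6) = 0.
  ⇒ x = -6, -5, -4

f''(x) = 3*x^2 + 30*x + 74
Second-derivative test at each critical point:
  f''(-6) = 2 > 0 → local minimum
  f''(-5) = -1 < 0 → local maximum
  f''(-4) = 2 > 0 → local minimum

Critical points: x = -6 (local minimum); x = -5 (local maximum); x = -4 (local minimum)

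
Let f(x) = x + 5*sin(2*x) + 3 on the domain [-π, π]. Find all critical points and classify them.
f'(x) = 10*cos(2*x) + 1

Solve f'(x) = 0 on [-π, π]:
  f'(x) = 0 ⇔ cos(2*x) = -1/10, i.e. 2*x = ±arccos(-1/10) + 2nπ; keep the solutions lying in [-π, π].
  ⇒ x = -pi + acos(-1/10)/2 ≈ -2.3061, -acos(-1/10)/2 ≈ -0.8355, acos(-1/10)/2 ≈ 0.8355, pi - acos(-1/10)/2 ≈ 2.3061

f''(x) = -20*sin(2*x)
Second-derivative test at each critical point:
  f''(-2.3061) = -19.8997 < 0 → local maximum
  f''(-0.8355) = 19.8997 > 0 → local minimum
  f''(0.8355) = -19.8997 < 0 → local maximum
  f''(2.3061) = 19.8997 > 0 → local minimum

Critical points: x = -pi + acos(-1/10)/2 ≈ -2.3061 (local maximum); x = -acos(-1/10)/2 ≈ -0.8355 (local minimum); x = acos(-1/10)/2 ≈ 0.8355 (local maximum); x = pi - acos(-1/10)/2 ≈ 2.3061 (local minimum)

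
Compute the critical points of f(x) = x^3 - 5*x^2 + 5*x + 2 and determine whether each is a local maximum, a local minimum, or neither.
f'(x) = 3*x^2 - 10*x + 5

Solve f'(x) = 0:
  3*x^2 - 10*x + 5 = 0 has no rational roots; quadratic formula: x = (10 ± √40)/6.
  ⇒ x = 5/3 - sqrt(10)/3 ≈ 0.6126, sqrt(10)/3 + 5/3 ≈ 2.7208

f''(x) = 6*x - 10
Second-derivative test at each critical point:
  f''(0.6126) = -6.3246 < 0 → local maximum
  f''(2.7208) = 6.3246 > 0 → local minimum

Critical points: x = 5/3 - sqrt(10)/3 ≈ 0.6126 (local maximum); x = sqrt(10)/3 + 5/3 ≈ 2.7208 (local minimum)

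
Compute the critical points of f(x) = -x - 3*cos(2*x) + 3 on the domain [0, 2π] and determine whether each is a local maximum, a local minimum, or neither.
f'(x) = 6*sin(2*x) - 1

Solve f'(x) = 0 on [0, 2π]:
  f'(x) = 0 ⇔ sin(2*x) = 1/6, i.e. 2*x = arcsin(1/6) + 2nπ or 2*x = π − arcsin(1/6) + 2nπ; keep the solutions lying in [0, 2π].
  ⇒ x = asin(1/6)/2 ≈ 0.0837, -asin(1/6)/2 + pi/2 ≈ 1.4871, asin(1/6)/2 + pi ≈ 3.2253, -asin(1/6)/2 + 3*pi/2 ≈ 4.6287

f''(x) = 12*cos(2*x)
Second-derivative test at each critical point:
  f''(0.0837) = 11.8322 > 0 → local minimum
  f''(1.4871) = -11.8322 < 0 → local maximum
  f''(3.2253) = 11.8322 > 0 → local minimum
  f''(4.6287) = -11.8322 < 0 → local maximum

Critical points: x = asin(1/6)/2 ≈ 0.0837 (local minimum); x = -asin(1/6)/2 + pi/2 ≈ 1.4871 (local maximum); x = asin(1/6)/2 + pi ≈ 3.2253 (local minimum); x = -asin(1/6)/2 + 3*pi/2 ≈ 4.6287 (local maximum)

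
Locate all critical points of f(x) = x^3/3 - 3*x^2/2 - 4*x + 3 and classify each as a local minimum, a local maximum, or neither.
f'(x) = x^2 - 3*x - 4

Solve f'(x) = 0:
  Factor: x^2 - 3*x - 4 = (x - 4)*(x + 1) = 0.
  ⇒ x = -1, 4

f''(x) = 2*x - 3
Second-derivative test at each critical point:
  f''(-1) = -5 < 0 → local maximum
  f''(4) = 5 > 0 → local minimum

Critical points: x = -1 (local maximum); x = 4 (local minimum)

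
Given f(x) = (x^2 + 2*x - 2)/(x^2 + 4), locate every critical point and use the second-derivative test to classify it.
f'(x) = 2*(-x^2 + 6*x + 4)/(x^4 + 8*x^2 + 16)

Solve f'(x) = 0:
  f'(x) = -2*(x^2 - 6*x - 4)/(x^2 + 4)^2; the denominator is positive wherever f is defined, so f'(x) = 0 ⇔ -2*x^2 + 12*x + 8 = 0.
  Factor: -2*x^2 + 12*x + 8 = -2*(x^2 - 6*x - 4); x^2 - 6*x - 4 = 0 has no rational roots; quadratic formula: x = (6 ± √52)/2.
  ⇒ x = 3 - sqrt(13) ≈ -0.6056, 3 + sqrt(13) ≈ 6.6056

f''(x) = 4*(x^3 - 9*x^2 - 12*x + 12)/(x^6 + 12*x^4 + 48*x^2 + 64)
Second-derivative test at each critical point:
  f''(-0.6056) = 0.7564 > 0 → local minimum
  f''(6.6056) = -0.0064 < 0 → local maximum

Critical points: x = 3 - sqrt(13) ≈ -0.6056 (local minimum); x = 3 + sqrt(13) ≈ 6.6056 (local maximum)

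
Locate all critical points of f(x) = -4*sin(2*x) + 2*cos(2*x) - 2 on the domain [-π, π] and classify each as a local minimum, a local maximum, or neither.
f'(x) = -4*sin(2*x) - 8*cos(2*x)

Solve f'(x) = 0 on [-π, π]:
  f'(x) = 0 ⇔ -4*cos(2*x) = 2*sin(2*x) ⇔ tan(2*x) = -2, i.e. 2*x = arctan(-2) + nπ; keep the solutions lying in [-π, π].
  ⇒ x = -pi/2 - atan(2)/2 ≈ -2.1244, -atan(2)/2 ≈ -0.5536, -atan(2)/2 + pi/2 ≈ 1.0172, pi - atan(2)/2 ≈ 2.5880

f''(x) = 16*sin(2*x) - 8*cos(2*x)
Second-derivative test at each critical point:
  f''(-2.1244) = 17.8885 > 0 → local minimum
  f''(-0.5536) = -17.8885 < 0 → local maximum
  f''(1.0172) = 17.8885 > 0 → local minimum
  f''(2.5880) = -17.8885 < 0 → local maximum

Critical points: x = -pi/2 - atan(2)/2 ≈ -2.1244 (local minimum); x = -atan(2)/2 ≈ -0.5536 (local maximum); x = -atan(2)/2 + pi/2 ≈ 1.0172 (local minimum); x = pi - atan(2)/2 ≈ 2.5880 (local maximum)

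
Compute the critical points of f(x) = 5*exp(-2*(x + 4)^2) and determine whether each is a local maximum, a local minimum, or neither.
f'(x) = 20*(-x - 4)*exp(-2*(x + 4)^2)

Solve f'(x) = 0:
  f'(x) = (-20*x - 80)·exp(-2*(x + 4)^2) and exp(-2*(x + 4)^2) > 0 for every x, so f'(x) = 0 ⇔ -20*x - 80 = 0.
  Factor: -20*x - 80 = -20*(x + 4) = 0.
  ⇒ x = -4

f''(x) = 20*(4*(x + 4)^2 - 1)*exp(-2*(x + 4)^2)
Second-derivative test at each critical point:
  f''(-4) = -20 < 0 → local maximum

Critical points: x = -4 (local maximum)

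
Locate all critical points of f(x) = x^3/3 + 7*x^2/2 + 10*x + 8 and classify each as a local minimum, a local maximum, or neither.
f'(x) = x^2 + 7*x + 10

Solve f'(x) = 0:
  Factor: x^2 + 7*x + 10 = (x + 2)*(x + 5) = 0.
  ⇒ x = -5, -2

f''(x) = 2*x + 7
Second-derivative test at each critical point:
  f''(-5) = -3 < 0 → local maximum
  f''(-2) = 3 > 0 → local minimum

Critical points: x = -5 (local maximum); x = -2 (local minimum)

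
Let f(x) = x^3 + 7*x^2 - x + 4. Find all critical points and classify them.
f'(x) = 3*x^2 + 14*x - 1

Solve f'(x) = 0:
  3*x^2 + 14*x - 1 = 0 has no rational roots; quadratic formula: x = (-14 ± √208)/6.
  ⇒ x = -2*sqrt(13)/3 - 7/3 ≈ -4.7370, -7/3 + 2*sqrt(13)/3 ≈ 0.0704

f''(x) = 6*x + 14
Second-derivative test at each critical point:
  f''(-4.7370) = -14.4222 < 0 → local maximum
  f''(0.0704) = 14.4222 > 0 → local minimum

Critical points: x = -2*sqrt(13)/3 - 7/3 ≈ -4.7370 (local maximum); x = -7/3 + 2*sqrt(13)/3 ≈ 0.0704 (local minimum)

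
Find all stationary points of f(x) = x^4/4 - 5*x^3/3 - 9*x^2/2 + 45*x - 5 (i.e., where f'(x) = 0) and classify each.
f'(x) = x^3 - 5*x^2 - 9*x + 45

Solve f'(x) = 0:
  Factor: x^3 - 5*x^2 - 9*x + 45 = (x - 5)*(x - 3)*(x + 3) = 0.
  ⇒ x = -3, 3, 5

f''(x) = 3*x^2 - 10*x - 9
Second-derivative test at each critical point:
  f''(-3) = 48 > 0 → local minimum
  f''(3) = -12 < 0 → local maximum
  f''(5) = 16 > 0 → local minimum

Critical points: x = -3 (local minimum); x = 3 (local maximum); x = 5 (local minimum)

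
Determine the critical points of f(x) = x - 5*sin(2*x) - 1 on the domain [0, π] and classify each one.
f'(x) = 1 - 10*cos(2*x)

Solve f'(x) = 0 on [0, π]:
  f'(x) = 0 ⇔ cos(2*x) = 1/10, i.e. 2*x = ±arccos(1/10) + 2nπ; keep the solutions lying in [0, π].
  ⇒ x = acos(1/10)/2 ≈ 0.7353, pi - acos(1/10)/2 ≈ 2.4063

f''(x) = 20*sin(2*x)
Second-derivative test at each critical point:
  f''(0.7353) = 19.8997 > 0 → local minimum
  f''(2.4063) = -19.8997 < 0 → local maximum

Critical points: x = acos(1/10)/2 ≈ 0.7353 (local minimum); x = pi - acos(1/10)/2 ≈ 2.4063 (local maximum)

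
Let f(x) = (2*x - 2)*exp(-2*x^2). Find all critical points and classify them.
f'(x) = 2*(-4*x*(x - 1) + 1)*exp(-2*x^2)

Solve f'(x) = 0:
  f'(x) = (-8*x^2 + 8*x + 2)·exp(-2*x^2) and exp(-2*x^2) > 0 for every x, so f'(x) = 0 ⇔ -8*x^2 + 8*x + 2 = 0.
  Factor: -8*x^2 + 8*x + 2 = -2*(4*x^2 - 4*x - 1); 4*x^2 - 4*x - 1 = 0 has no rational roots; quadratic formula: x = (4 ± √32)/8.
  ⇒ x = 1/2 - sqrt(2)/2 ≈ -0.2071, 1/2 + sqrt(2)/2 ≈ 1.2071

f''(x) = 8*(4*x^2*(x - 1) - 3*x + 1)*exp(-2*x^2)
Second-derivative test at each critical point:
  f''(-0.2071) = 10.3836 > 0 → local minimum
  f''(1.2071) = -0.6137 < 0 → local maximum

Critical points: x = 1/2 - sqrt(2)/2 ≈ -0.2071 (local minimum); x = 1/2 + sqrt(2)/2 ≈ 1.2071 (local maximum)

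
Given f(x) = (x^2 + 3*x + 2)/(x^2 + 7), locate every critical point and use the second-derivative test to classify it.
f'(x) = (-3*x^2 + 10*x + 21)/(x^4 + 14*x^2 + 49)

Solve f'(x) = 0:
  f'(x) = -(3*x^2 - 10*x - 21)/(x^2 + 7)^2; the denominator is positive wherever f is defined, so f'(x) = 0 ⇔ -3*x^2 + 10*x + 21 = 0.
  3*x^2 - 10*x - 21 = 0 has no rational roots; quadratic formula: x = (10 ± √352)/6.
  ⇒ x = 5/3 - 2*sqrt(22)/3 ≈ -1.4603, 5/3 + 2*sqrt(22)/3 ≈ 4.7936

f''(x) = 2*(3*x^3 - 15*x^2 - 63*x + 35)/(x^6 + 21*x^4 + 147*x^2 + 343)
Second-derivative test at each critical point:
  f''(-1.4603) = 0.2250 > 0 → local minimum
  f''(4.7936) = -0.0209 < 0 → local maximum

Critical points: x = 5/3 - 2*sqrt(22)/3 ≈ -1.4603 (local minimum); x = 5/3 + 2*sqrt(22)/3 ≈ 4.7936 (local maximum)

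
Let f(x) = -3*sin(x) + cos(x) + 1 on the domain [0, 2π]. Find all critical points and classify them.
f'(x) = -sin(x) - 3*cos(x)

Solve f'(x) = 0 on [0, 2π]:
  f'(x) = 0 ⇔ -3*cos(x) = sin(x) ⇔ tan(x) = -3, i.e. x = arctan(-3) + nπ; keep the solutions lying in [0, 2π].
  ⇒ x = pi - atan(3) ≈ 1.8925, -atan(3) + 2*pi ≈ 5.0341

f''(x) = 3*sin(x) - cos(x)
Second-derivative test at each critical point:
  f''(1.8925) = 3.1623 > 0 → local minimum
  f''(5.0341) = -3.1623 < 0 → local maximum

Critical points: x = pi - atan(3) ≈ 1.8925 (local minimum); x = -atan(3) + 2*pi ≈ 5.0341 (local maximum)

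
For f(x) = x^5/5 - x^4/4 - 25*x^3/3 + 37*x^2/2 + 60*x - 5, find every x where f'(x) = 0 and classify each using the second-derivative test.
f'(x) = x^4 - x^3 - 25*x^2 + 37*x + 60

Solve f'(x) = 0:
  Factor: x^4 - x^3 - 25*x^2 + 37*x + 60 = (x - 4)*(x - 3)*(x + 1)*(x + 5) = 0.
  ⇒ x = -5, -1, 3, 4

f''(x) = 4*x^3 - 3*x^2 - 50*x + 37
Second-derivative test at each critical point:
  f''(-5) = -288 < 0 → local maximum
  f''(-1) = 80 > 0 → local minimum
  f''(3) = -32 < 0 → local maximum
  f''(4) = 45 > 0 → local minimum

Critical points: x = -5 (local maximum); x = -1 (local minimum); x = 3 (local maximum); x = 4 (local minimum)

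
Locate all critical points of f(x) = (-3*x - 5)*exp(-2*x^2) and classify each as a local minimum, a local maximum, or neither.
f'(x) = (4*x*(3*x + 5) - 3)*exp(-2*x^2)

Solve f'(x) = 0:
  f'(x) = (12*x^2 + 20*x - 3)·exp(-2*x^2) and exp(-2*x^2) > 0 for every x, so f'(x) = 0 ⇔ 12*x^2 + 20*x - 3 = 0.
  12*x^2 + 20*x - 3 = 0 has no rational roots; quadratic formula: x = (-20 ± √544)/24.
  ⇒ x = -sqrt(34)/6 - 5/6 ≈ -1.8052, -5/6 + sqrt(34)/6 ≈ 0.1385

f''(x) = 4*(-12*x^3 - 20*x^2 + 9*x + 5)*exp(-2*x^2)
Second-derivative test at each critical point:
  f''(-1.8052) = -0.0345 < 0 → local maximum
  f''(0.1385) = 22.4460 > 0 → local minimum

Critical points: x = -sqrt(34)/6 - 5/6 ≈ -1.8052 (local maximum); x = -5/6 + sqrt(34)/6 ≈ 0.1385 (local minimum)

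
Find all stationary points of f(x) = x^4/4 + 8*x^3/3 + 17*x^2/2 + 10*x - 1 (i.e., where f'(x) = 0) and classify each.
f'(x) = x^3 + 8*x^2 + 17*x + 10

Solve f'(x) = 0:
  Factor: x^3 + 8*x^2 + 17*x + 10 = (x + 1)*(x + 2)*(x + 5) = 0.
  ⇒ x = -5, -2, -1

f''(x) = 3*x^2 + 16*x + 17
Second-derivative test at each critical point:
  f''(-5) = 12 > 0 → local minimum
  f''(-2) = -3 < 0 → local maximum
  f''(-1) = 4 > 0 → local minimum

Critical points: x = -5 (local minimum); x = -2 (local maximum); x = -1 (local minimum)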